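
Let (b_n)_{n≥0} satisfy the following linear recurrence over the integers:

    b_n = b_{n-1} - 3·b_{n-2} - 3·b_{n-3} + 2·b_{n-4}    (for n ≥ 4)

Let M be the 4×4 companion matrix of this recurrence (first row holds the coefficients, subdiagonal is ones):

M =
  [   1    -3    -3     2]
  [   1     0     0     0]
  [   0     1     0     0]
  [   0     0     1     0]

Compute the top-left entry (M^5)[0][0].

29

(M^5)[0][0] is the top entry after applying M 5 times to the unit state (1, 0, 0, 0). Equivalently it is h_{8} for the auxiliary sequence (h_n) obeying the same recurrence with h_3 = 1 and h_i = 0 for 0 ≤ i < 3:
h_4 = 1·1 + -3·0 + -3·0 + 2·0 = 1
h_5 = 1·1 + -3·1 + -3·0 + 2·0 = -2
h_6 = 1·-2 + -3·1 + -3·1 + 2·0 = -8
h_7 = 1·-8 + -3·-2 + -3·1 + 2·1 = -3
h_8 = 1·-3 + -3·-8 + -3·-2 + 2·1 = 29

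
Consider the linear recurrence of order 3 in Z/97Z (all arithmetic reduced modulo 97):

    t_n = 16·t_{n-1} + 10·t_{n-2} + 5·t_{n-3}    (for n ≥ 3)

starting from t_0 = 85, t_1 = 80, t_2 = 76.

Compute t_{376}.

77

t_3 = 16·76 + 10·80 + 5·85 = 16
t_4 = 16·16 + 10·76 + 5·80 = 58
t_5 = 16·58 + 10·16 + 5·76 = 13
t_6 = 16·13 + 10·58 + 5·16 = 92
t_7 = 16·92 + 10·13 + 5·58 = 49
t_8 = 16·49 + 10·92 + 5·13 = 23
Continuing the recurrence:
  t_9 = 57;  t_10 = 29;  t_11 = 82;  t_12 = 44;  t_13 = 20;  t_14 = 6
  t_15 = 31;  t_16 = 74;  t_17 = 69;  t_18 = 59;  t_19 = 64;  t_20 = 19
  t_21 = 75;  t_22 = 61;  t_23 = 75;  t_24 = 51;  t_25 = 28;  t_26 = 72
  t_27 = 38;  t_28 = 13;  t_29 = 75;  t_30 = 65;  t_31 = 12;  t_32 = 53
  t_33 = 32;  t_34 = 35;  t_35 = 78;  t_36 = 12;  t_37 = 80;  t_38 = 44
  t_39 = 12;  t_40 = 62;  t_41 = 71;  t_42 = 70;  t_43 = 6;  t_44 = 84
  t_45 = 8;  t_46 = 28;  t_47 = 75;  t_48 = 65;  t_49 = 87;  t_50 = 89
  t_51 = 0;  t_52 = 64;  t_53 = 14;  t_54 = 88;  t_55 = 25;  t_56 = 89
  t_57 = 77;  t_58 = 16;  t_59 = 16;  t_60 = 25;  t_61 = 58;  t_62 = 94
  t_63 = 75;  t_64 = 5;  t_65 = 39;  t_66 = 79;  t_67 = 30;  t_68 = 10
  t_69 = 79;  t_70 = 59;  t_71 = 38;  t_72 = 41;  t_73 = 70;  t_74 = 71
  t_75 = 4;  t_76 = 57;  t_77 = 46;  t_78 = 65;  t_79 = 39;  t_80 = 49
  t_81 = 44;  t_82 = 31;  t_83 = 17;  t_84 = 26;  t_85 = 62;  t_86 = 76
  t_87 = 26;  t_88 = 31;  t_89 = 69;  t_90 = 89;  t_91 = 38;  t_92 = 0
  t_93 = 49;  t_94 = 4;  t_95 = 69;  t_96 = 31;  t_97 = 42;  t_98 = 66
  t_99 = 79;  t_100 = 0;  t_101 = 53;  t_102 = 79;  t_103 = 48;  t_104 = 77
  t_105 = 70;  t_106 = 93;  t_107 = 51;  t_108 = 59;  t_109 = 76;  t_110 = 24
  t_111 = 81;  t_112 = 73;  t_113 = 61;  t_114 = 74;  t_115 = 25;  t_116 = 87
  t_117 = 72;  t_118 = 13;  t_119 = 5;  t_120 = 85;  t_121 = 20;  t_122 = 31
  t_123 = 54;  t_124 = 13;  t_125 = 30;  t_126 = 7;  t_127 = 89;  t_128 = 92
  t_129 = 69;  t_130 = 44;  t_131 = 11;  t_132 = 88;  t_133 = 89;  t_134 = 31
  t_135 = 80;  t_136 = 95;  t_137 = 50;  t_138 = 16;  t_139 = 67;  t_140 = 27
  t_141 = 18;  t_142 = 20;  t_143 = 53;  t_144 = 71;  t_145 = 20;  t_146 = 34
  t_147 = 32;  t_148 = 79;  t_149 = 8;  t_150 = 11;  t_151 = 69;  t_152 = 90
  t_153 = 51;  t_154 = 24;  t_155 = 83;  t_156 = 77;  t_157 = 48;  t_158 = 13
  t_159 = 6;  t_160 = 78;  t_161 = 15;  t_162 = 80;  t_163 = 74;  t_164 = 22
  t_165 = 37;  t_166 = 18;  t_167 = 89;  t_168 = 43;  t_169 = 19;  t_170 = 15
  t_171 = 63;  t_172 = 89;  t_173 = 92;  t_174 = 58;  t_175 = 62;  t_176 = 92
  t_177 = 54;  t_178 = 57;  t_179 = 69;  t_180 = 4;  t_181 = 69;  t_182 = 34
  t_183 = 90;  t_184 = 88;  t_185 = 53;  t_186 = 44;  t_187 = 25;  t_188 = 38
  t_189 = 11;  t_190 = 2;  t_191 = 41;  t_192 = 52;  t_193 = 88;  t_194 = 96
  t_195 = 57;  t_196 = 81;  t_197 = 18;  t_198 = 25;  t_199 = 15;  t_200 = 95
  t_201 = 49;  t_202 = 63;  t_203 = 33;  t_204 = 45;  t_205 = 7;  t_206 = 48
  t_207 = 93;  t_208 = 63;  t_209 = 44;  t_210 = 53;  t_211 = 51;  t_212 = 14
  t_213 = 29;  t_214 = 83;  t_215 = 39;  t_216 = 47;  t_217 = 5;  t_218 = 66
  t_219 = 80;  t_220 = 25;  t_221 = 75;  t_222 = 7;  t_223 = 17;  t_224 = 38
  t_225 = 37;  t_226 = 87;  t_227 = 12;  t_228 = 83;  t_229 = 40;  t_230 = 75
  t_231 = 75;  t_232 = 16;  t_233 = 23;  t_234 = 30;  t_235 = 14;  t_236 = 57
  t_237 = 38;  t_238 = 84;  t_239 = 69;  t_240 = 0;  t_241 = 43;  t_242 = 63
  t_243 = 80;  t_244 = 88;  t_245 = 1;  t_246 = 35;  t_247 = 40;  t_248 = 25
  t_249 = 5;  t_250 = 45;  t_251 = 22;  t_252 = 51;  t_253 = 0;  t_254 = 38
  t_255 = 87;  t_256 = 26;  t_257 = 21;  t_258 = 61;  t_259 = 55;  t_260 = 43
  t_261 = 88;  t_262 = 76;  t_263 = 80;  t_264 = 55;  t_265 = 23;  t_266 = 57
  t_267 = 59;  t_268 = 77;  t_269 = 70;  t_270 = 51;  t_271 = 58;  t_272 = 42
  t_273 = 52;  t_274 = 87;  t_275 = 85;  t_276 = 65;  t_277 = 94;  t_278 = 57
  t_279 = 43;  t_280 = 79;  t_281 = 39;  t_282 = 77;  t_283 = 77;  t_284 = 63
  t_285 = 29;  t_286 = 24;  t_287 = 19;  t_288 = 10;  t_289 = 82;  t_290 = 52
  t_291 = 53;  t_292 = 32;  t_293 = 41;  t_294 = 77;  t_295 = 56;  t_296 = 28
  t_297 = 35;  t_298 = 53;  t_299 = 77;  t_300 = 94;  t_301 = 17;  t_302 = 45
  t_303 = 2;  t_304 = 82;  t_305 = 5;  t_306 = 37;  t_307 = 82;  t_308 = 58
  t_309 = 90;  t_310 = 5;  t_311 = 9;  t_312 = 62;  t_313 = 40;  t_314 = 44
  t_315 = 56;  t_316 = 81;  t_317 = 39;  t_318 = 65;  t_319 = 89;  t_320 = 38
  t_321 = 77;  t_322 = 20;  t_323 = 19;  t_324 = 16;  t_325 = 61;  t_326 = 67
  t_327 = 16;  t_328 = 67;  t_329 = 15;  t_330 = 20;  t_331 = 29;  t_332 = 60
  t_333 = 89;  t_334 = 35;  t_335 = 4;  t_336 = 83;  t_337 = 88;  t_338 = 27
  t_339 = 78;  t_340 = 18;  t_341 = 39;  t_342 = 30;  t_343 = 87;  t_344 = 44
  t_345 = 75;  t_346 = 38;  t_347 = 26;  t_348 = 7;  t_349 = 77;  t_350 = 74
  t_351 = 49;  t_352 = 66;  t_353 = 73;  t_354 = 36;  t_355 = 84;  t_356 = 32
  t_357 = 77;  t_358 = 32;  t_359 = 84;  t_360 = 12;  t_361 = 28;  t_362 = 18
  t_363 = 46;  t_364 = 86;  t_365 = 83;  t_366 = 90;  t_367 = 81;  t_368 = 89
  t_369 = 65;  t_370 = 7;  t_371 = 43;  t_372 = 16;  t_373 = 42;  t_374 = 77
t_375 = 16·77 + 10·42 + 5·16 = 83
t_376 = 16·83 + 10·77 + 5·42 = 77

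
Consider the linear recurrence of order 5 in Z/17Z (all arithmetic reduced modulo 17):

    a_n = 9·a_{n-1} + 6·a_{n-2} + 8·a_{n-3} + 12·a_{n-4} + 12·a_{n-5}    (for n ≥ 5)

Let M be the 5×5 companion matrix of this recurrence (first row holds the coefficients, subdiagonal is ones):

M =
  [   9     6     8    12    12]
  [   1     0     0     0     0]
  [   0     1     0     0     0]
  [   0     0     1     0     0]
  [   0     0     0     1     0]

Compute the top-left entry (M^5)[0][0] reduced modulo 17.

(M^5)[0][0] is the top entry after applying M 5 times to the unit state (1, 0, 0, 0, 0). Equivalently it is h_{9} for the auxiliary sequence (h_n) obeying the same recurrence with h_4 = 1 and h_i = 0 for 0 ≤ i < 4:
h_5 = 9·1 + 6·0 + 8·0 + 12·0 + 12·0 = 9
h_6 = 9·9 + 6·1 + 8·0 + 12·0 + 12·0 = 2
h_7 = 9·2 + 6·9 + 8·1 + 12·0 + 12·0 = 12
h_8 = 9·12 + 6·2 + 8·9 + 12·1 + 12·0 = 0
h_9 = 9·0 + 6·12 + 8·2 + 12·9 + 12·1 = 4

4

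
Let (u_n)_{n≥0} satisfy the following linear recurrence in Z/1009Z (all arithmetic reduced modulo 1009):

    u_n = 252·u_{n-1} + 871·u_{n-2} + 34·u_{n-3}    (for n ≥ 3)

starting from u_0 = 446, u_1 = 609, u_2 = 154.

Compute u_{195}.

614

u_3 = 252·154 + 871·609 + 34·446 = 200
u_4 = 252·200 + 871·154 + 34·609 = 413
u_5 = 252·413 + 871·200 + 34·154 = 992
u_6 = 252·992 + 871·413 + 34·200 = 8
u_7 = 252·8 + 871·992 + 34·413 = 242
u_8 = 252·242 + 871·8 + 34·992 = 780
Continuing the recurrence:
  u_9 = 987;  u_10 = 989;  u_11 = 300;  u_12 = 928;  u_13 = 66;  u_14 = 677
  u_15 = 329;  u_16 = 807;  u_17 = 369;  u_18 = 880;  u_19 = 512;  u_20 = 959
  u_21 = 141;  u_22 = 309;  u_23 = 206;  u_24 = 947;  u_25 = 760;  u_26 = 235
  u_27 = 664;  u_28 = 307;  u_29 = 785;  u_30 = 446;  u_31 = 374;  u_32 = 868
  u_33 = 668;  u_34 = 728;  u_35 = 713;  u_36 = 15;  u_37 = 768;  u_38 = 791
  u_39 = 21;  u_40 = 948;  u_41 = 552;  u_42 = 922;  u_43 = 726;  u_44 = 827
  u_45 = 322;  u_46 = 783;  u_47 = 387;  u_48 = 418;  u_49 = 859;  u_50 = 412
  u_51 = 503;  u_52 = 224;  u_53 = 33;  u_54 = 560;  u_55 = 904;  u_56 = 300
  u_57 = 158;  u_58 = 900;  u_59 = 279;  u_60 = 921;  u_61 = 192;  u_62 = 393
  u_63 = 936;  u_64 = 492;  u_65 = 106;  u_66 = 730;  u_67 = 404;  u_68 = 636
  u_69 = 188;  u_70 = 587;  u_71 = 326;  u_72 = 475;  u_73 = 833;  u_74 = 64
  u_75 = 62;  u_76 = 808;  u_77 = 481;  u_78 = 717;  u_79 = 518;  u_80 = 521
  u_81 = 439;  u_82 = 847;  u_83 = 55;  u_84 = 692;  u_85 = 855;  u_86 = 754
  u_87 = 700;  u_88 = 518;  u_89 = 41;  u_90 = 990;  u_91 = 103;  u_92 = 711
  u_93 = 854;  u_94 = 521;  u_95 = 281;  u_96 = 707;  u_97 = 705;  u_98 = 856
  u_99 = 191;  u_100 = 388;  u_101 = 631;  u_102 = 972;  u_103 = 537;  u_104 = 444
  u_105 = 200;  u_106 = 323;  u_107 = 280;  u_108 = 498;  u_109 = 974;  u_110 = 588
  u_111 = 426;  u_112 = 802;  u_113 = 859;  u_114 = 205;  u_115 = 746;  u_116 = 225
  u_117 = 73;  u_118 = 602;  u_119 = 957;  u_120 = 139;  u_121 = 114;  u_122 = 715
  u_123 = 671;  u_124 = 641;  u_125 = 416;  u_126 = 846;  u_127 = 1003;  u_128 = 820
  u_129 = 126;  u_130 = 117;  u_131 = 625;  u_132 = 342;  u_133 = 885;  u_134 = 319
  u_135 = 156;  u_136 = 155;  u_137 = 126;  u_138 = 531;  u_139 = 614;  u_140 = 978
  u_141 = 176;  u_142 = 894;  u_143 = 164;  u_144 = 624;  u_145 = 545;  u_146 = 300
  u_147 = 417;  u_148 = 485;  u_149 = 208;  u_150 = 673;  u_151 = 987;  u_152 = 473
  u_153 = 827;  u_154 = 113;  u_155 = 53;  u_156 = 655;  u_157 = 148;  u_158 = 167
  u_159 = 543;  u_160 = 769;  u_161 = 425;  u_162 = 269;  u_163 = 978;  u_164 = 795
  u_165 = 865;  u_166 = 262;  u_167 = 927;  u_168 = 842;  u_169 = 338;  u_170 = 498
  u_171 = 526;  u_172 = 654;  u_173 = 180;  u_174 = 235;  u_175 = 112;  u_176 = 905
  u_177 = 632;  u_178 = 849;  u_179 = 98;  u_180 = 661;  u_181 = 294;  u_182 = 328
  u_183 = 991;  u_184 = 556;  u_185 = 380;  u_186 = 258;  u_187 = 201;  u_188 = 725
  u_189 = 276;  u_190 = 552;  u_191 = 550;  u_192 = 169;  u_193 = 591
u_194 = 252·591 + 871·169 + 34·550 = 23
u_195 = 252·23 + 871·591 + 34·169 = 614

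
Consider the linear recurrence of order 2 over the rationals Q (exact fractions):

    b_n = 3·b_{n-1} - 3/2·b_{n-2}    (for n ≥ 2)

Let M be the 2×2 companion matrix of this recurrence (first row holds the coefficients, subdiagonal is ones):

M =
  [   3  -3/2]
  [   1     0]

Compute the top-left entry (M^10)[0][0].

(M^10)[0][0] is the top entry after applying M 10 times to the unit state (1, 0). Equivalently it is h_{11} for the auxiliary sequence (h_n) obeying the same recurrence with h_1 = 1 and h_i = 0 for 0 ≤ i < 1:
h_2 = 3·1 + -3/2·0 = 3
h_3 = 3·3 + -3/2·1 = 15/2
h_4 = 3·15/2 + -3/2·3 = 18
h_5 = 3·18 + -3/2·15/2 = 171/4
h_6 = 3·171/4 + -3/2·18 = 405/4
h_7 = 3·405/4 + -3/2·171/4 = 1917/8
h_8 = 3·1917/8 + -3/2·405/4 = 567
h_9 = 3·567 + -3/2·1917/8 = 21465/16
h_10 = 3·21465/16 + -3/2·567 = 50787/16
h_11 = 3·50787/16 + -3/2·21465/16 = 240327/32

240327/32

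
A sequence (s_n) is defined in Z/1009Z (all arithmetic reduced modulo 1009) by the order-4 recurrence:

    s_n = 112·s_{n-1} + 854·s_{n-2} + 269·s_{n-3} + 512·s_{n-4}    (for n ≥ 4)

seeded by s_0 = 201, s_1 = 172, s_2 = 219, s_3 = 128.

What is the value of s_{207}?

s_4 = 112·128 + 854·219 + 269·172 + 512·201 = 419
s_5 = 112·419 + 854·128 + 269·219 + 512·172 = 515
s_6 = 112·515 + 854·419 + 269·128 + 512·219 = 53
s_7 = 112·53 + 854·515 + 269·419 + 512·128 = 431
s_8 = 112·431 + 854·53 + 269·515 + 512·419 = 619
s_9 = 112·619 + 854·431 + 269·53 + 512·515 = 967
Continuing the recurrence:
  s_10 = 48;  s_11 = 514;  s_12 = 590;  s_13 = 16;  s_14 = 536;  s_15 = 155
  s_16 = 522;  s_17 = 150;  s_18 = 776;  s_19 = 920;  s_20 = 791;  s_21 = 475
  s_22 = 257;  s_23 = 281;  s_24 = 733;  s_25 = 751;  s_26 = 86;  s_27 = 188
  s_28 = 830;  s_29 = 263;  s_30 = 455;  s_31 = 787;  s_32 = 754;  s_33 = 561
  s_34 = 142;  s_35 = 958;  s_36 = 699;  s_37 = 960;  s_38 = 647;  s_39 = 827
  s_40 = 40;  s_41 = 25;  s_42 = 422;  s_43 = 316;  s_44 = 214;  s_45 = 406
  s_46 = 580;  s_47 = 417;  s_48 = 20;  s_49 = 815;  s_50 = 885;  s_51 = 978
  s_52 = 36;  s_53 = 260;  s_54 = 145;  s_55 = 22;  s_56 = 758;  s_57 = 352
  s_58 = 74;  s_59 = 391;  s_60 = 516;  s_61 = 562;  s_62 = 915;  s_63 = 207
  s_64 = 83;  s_65 = 536;  s_66 = 236;  s_67 = 24;  s_68 = 429;  s_69 = 842
  s_70 = 720;  s_71 = 126;  s_72 = 553;  s_73 = 241;  s_74 = 751;  s_75 = 713
  s_76 = 644;  s_77 = 468;  s_78 = 189;  s_79 = 582;  s_80 = 126;  s_81 = 451
  s_82 = 779;  s_83 = 107;  s_84 = 386;  s_85 = 952;  s_86 = 195;  s_87 = 610
  s_88 = 432;  s_89 = 312;  s_90 = 853;  s_91 = 465;  s_92 = 979;  s_93 = 976
  s_94 = 762;  s_95 = 616;  s_96 = 302;  s_97 = 301;  s_98 = 917;  s_99 = 647
  s_100 = 446;  s_101 = 329;  s_102 = 820;  s_103 = 700;  s_104 = 768;  s_105 = 277
  s_106 = 489;  s_107 = 686;  s_108 = 590;  s_109 = 36;  s_110 = 388;  s_111 = 940
  s_112 = 727;  s_113 = 6;  s_114 = 479;  s_115 = 54;  s_116 = 923;  s_117 = 913
  s_118 = 12;  s_119 = 558;  s_120 = 870;  s_121 = 341;  s_122 = 57;  s_123 = 34
  s_124 = 399;  s_125 = 300;  s_126 = 1004;  s_127 = 995;  s_128 = 666;  s_129 = 983
  s_130 = 540;  s_131 = 390;  s_132 = 359;  s_133 = 716;  s_134 = 319;  s_135 = 28
  s_136 = 160;  s_137 = 834;  s_138 = 335;  s_139 = 941;  s_140 = 529;  s_141 = 682
  s_142 = 303;  s_143 = 396;  s_144 = 670;  s_145 = 391;  s_146 = 811;  s_147 = 528
  s_148 = 248;  s_149 = 38;  s_150 = 418;  s_151 = 608;  s_152 = 253;  s_153 = 409
  s_154 = 741;  s_155 = 395;  s_156 = 439;  s_157 = 143;  s_158 = 757;  s_159 = 539
  s_160 = 432;  s_161 = 537;  s_162 = 70;  s_163 = 964;  s_164 = 633;  s_165 = 333
  s_166 = 249;  s_167 = 412;  s_168 = 469;  s_169 = 129;  s_170 = 467;  s_171 = 120
  s_172 = 967;  s_173 = 873;  s_174 = 322;  s_175 = 332;  s_176 = 825;  s_177 = 413
  s_178 = 14;  s_179 = 528;  s_180 = 198;  s_181 = 172;  s_182 = 550;  s_183 = 343
  s_184 = 919;  s_185 = 230;  s_186 = 896;  s_187 = 182;  s_188 = 212;  s_189 = 159
  s_190 = 266;  s_191 = 982;  s_192 = 107;  s_193 = 628;  s_194 = 51;  s_195 = 15
  s_196 = 556;  s_197 = 683;  s_198 = 283;  s_199 = 337;  s_200 = 156;  s_201 = 577
  s_202 = 536;  s_203 = 458;  s_204 = 492;  s_205 = 951
s_206 = 112·951 + 854·492 + 269·458 + 512·536 = 70
s_207 = 112·70 + 854·951 + 269·492 + 512·458 = 254

254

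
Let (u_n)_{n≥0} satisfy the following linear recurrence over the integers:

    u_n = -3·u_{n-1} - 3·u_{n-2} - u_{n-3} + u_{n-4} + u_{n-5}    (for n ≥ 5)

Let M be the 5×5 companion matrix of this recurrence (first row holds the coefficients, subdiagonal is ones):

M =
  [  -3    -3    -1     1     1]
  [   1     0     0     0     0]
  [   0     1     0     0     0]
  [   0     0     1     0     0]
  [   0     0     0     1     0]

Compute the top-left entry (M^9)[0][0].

(M^9)[0][0] is the top entry after applying M 9 times to the unit state (1, 0, 0, 0, 0). Equivalently it is h_{13} for the auxiliary sequence (h_n) obeying the same recurrence with h_4 = 1 and h_i = 0 for 0 ≤ i < 4:
h_5 = -3·1 + -3·0 + -1·0 + 1·0 + 1·0 = -3
h_6 = -3·-3 + -3·1 + -1·0 + 1·0 + 1·0 = 6
h_7 = -3·6 + -3·-3 + -1·1 + 1·0 + 1·0 = -10
h_8 = -3·-10 + -3·6 + -1·-3 + 1·1 + 1·0 = 16
h_9 = -3·16 + -3·-10 + -1·6 + 1·-3 + 1·1 = -26
h_10 = -3·-26 + -3·16 + -1·-10 + 1·6 + 1·-3 = 43
h_11 = -3·43 + -3·-26 + -1·16 + 1·-10 + 1·6 = -71
h_12 = -3·-71 + -3·43 + -1·-26 + 1·16 + 1·-10 = 116
h_13 = -3·116 + -3·-71 + -1·43 + 1·-26 + 1·16 = -188

-188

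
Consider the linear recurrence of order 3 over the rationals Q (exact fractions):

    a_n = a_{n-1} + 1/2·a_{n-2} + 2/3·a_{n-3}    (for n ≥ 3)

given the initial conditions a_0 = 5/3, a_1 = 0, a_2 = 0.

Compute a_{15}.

4154975/23328

a_3 = 1·0 + 1/2·0 + 2/3·5/3 = 10/9
a_4 = 1·10/9 + 1/2·0 + 2/3·0 = 10/9
a_5 = 1·10/9 + 1/2·10/9 + 2/3·0 = 5/3
a_6 = 1·5/3 + 1/2·10/9 + 2/3·10/9 = 80/27
a_7 = 1·80/27 + 1/2·5/3 + 2/3·10/9 = 245/54
a_8 = 1·245/54 + 1/2·80/27 + 2/3·5/3 = 385/54
a_9 = 1·385/54 + 1/2·245/54 + 2/3·80/27 = 3685/324
a_10 = 1·3685/324 + 1/2·385/54 + 2/3·245/54 = 485/27
a_11 = 1·485/27 + 1/2·3685/324 + 2/3·385/54 = 2045/72
a_12 = 1·2045/72 + 1/2·485/27 + 2/3·3685/324 = 87415/1944
a_13 = 1·87415/1944 + 1/2·2045/72 + 2/3·485/27 = 276605/3888
a_14 = 1·276605/3888 + 1/2·87415/1944 + 2/3·2045/72 = 18235/162
a_15 = 1·18235/162 + 1/2·276605/3888 + 2/3·87415/1944 = 4154975/23328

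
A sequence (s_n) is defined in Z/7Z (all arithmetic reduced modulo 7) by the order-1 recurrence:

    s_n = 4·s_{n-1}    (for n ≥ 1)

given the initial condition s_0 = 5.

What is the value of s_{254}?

s_1 = 4·5 = 6
s_2 = 4·6 = 3
s_3 = 4·3 = 5
(s_3) = (5) = (s_0), so the sequence has period 3.
254 ≡ 2 (mod 3), hence s_254 = s_2 = 3.

3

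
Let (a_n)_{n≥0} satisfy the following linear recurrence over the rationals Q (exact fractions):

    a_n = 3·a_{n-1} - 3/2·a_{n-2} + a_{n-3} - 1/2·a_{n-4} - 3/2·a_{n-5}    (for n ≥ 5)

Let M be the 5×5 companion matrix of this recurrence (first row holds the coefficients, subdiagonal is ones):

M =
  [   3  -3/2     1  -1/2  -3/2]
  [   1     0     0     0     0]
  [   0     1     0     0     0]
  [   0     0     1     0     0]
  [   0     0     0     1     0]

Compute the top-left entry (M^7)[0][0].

(M^7)[0][0] is the top entry after applying M 7 times to the unit state (1, 0, 0, 0, 0). Equivalently it is h_{11} for the auxiliary sequence (h_n) obeying the same recurrence with h_4 = 1 and h_i = 0 for 0 ≤ i < 4:
h_5 = 3·1 + -3/2·0 + 1·0 + -1/2·0 + -3/2·0 = 3
h_6 = 3·3 + -3/2·1 + 1·0 + -1/2·0 + -3/2·0 = 15/2
h_7 = 3·15/2 + -3/2·3 + 1·1 + -1/2·0 + -3/2·0 = 19
h_8 = 3·19 + -3/2·15/2 + 1·3 + -1/2·1 + -3/2·0 = 193/4
h_9 = 3·193/4 + -3/2·19 + 1·15/2 + -1/2·3 + -3/2·1 = 483/4
h_10 = 3·483/4 + -3/2·193/4 + 1·19 + -1/2·15/2 + -3/2·3 = 2405/8
h_11 = 3·2405/8 + -3/2·483/4 + 1·193/4 + -1/2·19 + -3/2·15/2 = 2993/4

2993/4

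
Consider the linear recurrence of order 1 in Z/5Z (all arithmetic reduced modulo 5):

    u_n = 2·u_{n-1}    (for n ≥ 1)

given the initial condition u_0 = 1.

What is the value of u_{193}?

2

u_1 = 2·1 = 2
u_2 = 2·2 = 4
u_3 = 2·4 = 3
u_4 = 2·3 = 1
(u_4) = (1) = (u_0), so the sequence has period 4.
193 ≡ 1 (mod 4), hence u_193 = u_1 = 2.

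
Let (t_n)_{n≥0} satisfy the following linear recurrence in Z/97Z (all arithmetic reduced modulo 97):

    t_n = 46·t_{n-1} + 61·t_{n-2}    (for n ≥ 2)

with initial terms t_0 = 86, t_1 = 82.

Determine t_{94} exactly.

t_2 = 46·82 + 61·86 = 94
t_3 = 46·94 + 61·82 = 14
t_4 = 46·14 + 61·94 = 73
t_5 = 46·73 + 61·14 = 41
t_6 = 46·41 + 61·73 = 34
t_7 = 46·34 + 61·41 = 88
t_8 = 46·88 + 61·34 = 11
t_9 = 46·11 + 61·88 = 54
t_10 = 46·54 + 61·11 = 51
t_11 = 46·51 + 61·54 = 14
t_12 = 46·14 + 61·51 = 69
t_13 = 46·69 + 61·14 = 51
t_14 = 46·51 + 61·69 = 56
t_15 = 46·56 + 61·51 = 61
t_16 = 46·61 + 61·56 = 14
t_17 = 46·14 + 61·61 = 0
t_18 = 46·0 + 61·14 = 78
t_19 = 46·78 + 61·0 = 96
t_20 = 46·96 + 61·78 = 56
t_21 = 46·56 + 61·96 = 90
t_22 = 46·90 + 61·56 = 87
t_23 = 46·87 + 61·90 = 83
t_24 = 46·83 + 61·87 = 7
t_25 = 46·7 + 61·83 = 50
t_26 = 46·50 + 61·7 = 11
t_27 = 46·11 + 61·50 = 64
t_28 = 46·64 + 61·11 = 26
t_29 = 46·26 + 61·64 = 56
t_30 = 46·56 + 61·26 = 88
t_31 = 46·88 + 61·56 = 92
t_32 = 46·92 + 61·88 = 94
t_33 = 46·94 + 61·92 = 42
t_34 = 46·42 + 61·94 = 3
t_35 = 46·3 + 61·42 = 81
t_36 = 46·81 + 61·3 = 29
t_37 = 46·29 + 61·81 = 67
t_38 = 46·67 + 61·29 = 1
t_39 = 46·1 + 61·67 = 59
t_40 = 46·59 + 61·1 = 59
t_41 = 46·59 + 61·59 = 8
t_42 = 46·8 + 61·59 = 87
t_43 = 46·87 + 61·8 = 28
t_44 = 46·28 + 61·87 = 96
t_45 = 46·96 + 61·28 = 13
t_46 = 46·13 + 61·96 = 52
t_47 = 46·52 + 61·13 = 81
t_48 = 46·81 + 61·52 = 11
t_49 = 46·11 + 61·81 = 15
t_50 = 46·15 + 61·11 = 3
t_51 = 46·3 + 61·15 = 83
t_52 = 46·83 + 61·3 = 24
t_53 = 46·24 + 61·83 = 56
t_54 = 46·56 + 61·24 = 63
t_55 = 46·63 + 61·56 = 9
t_56 = 46·9 + 61·63 = 86
t_57 = 46·86 + 61·9 = 43
t_58 = 46·43 + 61·86 = 46
t_59 = 46·46 + 61·43 = 83
t_60 = 46·83 + 61·46 = 28
t_61 = 46·28 + 61·83 = 46
t_62 = 46·46 + 61·28 = 41
t_63 = 46·41 + 61·46 = 36
t_64 = 46·36 + 61·41 = 83
t_65 = 46·83 + 61·36 = 0
t_66 = 46·0 + 61·83 = 19
t_67 = 46·19 + 61·0 = 1
t_68 = 46·1 + 61·19 = 41
t_69 = 46·41 + 61·1 = 7
t_70 = 46·7 + 61·41 = 10
t_71 = 46·10 + 61·7 = 14
t_72 = 46·14 + 61·10 = 90
t_73 = 46·90 + 61·14 = 47
t_74 = 46·47 + 61·90 = 86
t_75 = 46·86 + 61·47 = 33
t_76 = 46·33 + 61·86 = 71
t_77 = 46·71 + 61·33 = 41
t_78 = 46·41 + 61·71 = 9
t_79 = 46·9 + 61·41 = 5
t_80 = 46·5 + 61·9 = 3
t_81 = 46·3 + 61·5 = 55
t_82 = 46·55 + 61·3 = 94
t_83 = 46·94 + 61·55 = 16
t_84 = 46·16 + 61·94 = 68
t_85 = 46·68 + 61·16 = 30
t_86 = 46·30 + 61·68 = 96
t_87 = 46·96 + 61·30 = 38
t_88 = 46·38 + 61·96 = 38
t_89 = 46·38 + 61·38 = 89
t_90 = 46·89 + 61·38 = 10
t_91 = 46·10 + 61·89 = 69
t_92 = 46·69 + 61·10 = 1
t_93 = 46·1 + 61·69 = 84
t_94 = 46·84 + 61·1 = 45

45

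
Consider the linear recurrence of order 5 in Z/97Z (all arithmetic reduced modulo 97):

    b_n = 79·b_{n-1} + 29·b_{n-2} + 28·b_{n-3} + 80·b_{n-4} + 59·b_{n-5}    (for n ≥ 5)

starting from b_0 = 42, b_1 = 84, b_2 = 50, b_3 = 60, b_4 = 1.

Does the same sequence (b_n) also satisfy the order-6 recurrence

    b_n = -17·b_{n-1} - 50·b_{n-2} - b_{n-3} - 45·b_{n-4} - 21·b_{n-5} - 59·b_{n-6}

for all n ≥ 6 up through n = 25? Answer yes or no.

yes

Terms b_0..b_25: 42, 84, 50, 60, 1, 1, 74, 73, 18, 27, 8, 0, 42, 71, 39, 95, 16, 77, 26, 86, 2, 8, 21, 79, 86, 52
n=6: candidate gives 74, actual b_6 = 74 ✓
n=7: candidate gives 73, actual b_7 = 73 ✓
n=8: candidate gives 18, actual b_8 = 18 ✓
n=9: candidate gives 27, actual b_9 = 27 ✓
n=10: candidate gives 8, actual b_10 = 8 ✓
n=11: candidate gives 0, actual b_11 = 0 ✓
n=12: candidate gives 42, actual b_12 = 42 ✓
n=13: candidate gives 71, actual b_13 = 71 ✓
n=14: candidate gives 39, actual b_14 = 39 ✓
n=15: candidate gives 95, actual b_15 = 95 ✓
n=16: candidate gives 16, actual b_16 = 16 ✓
n=17: candidate gives 77, actual b_17 = 77 ✓
n=18: candidate gives 26, actual b_18 = 26 ✓
n=19: candidate gives 86, actual b_19 = 86 ✓
n=20: candidate gives 2, actual b_20 = 2 ✓
n=21: candidate gives 8, actual b_21 = 8 ✓
n=22: candidate gives 21, actual b_22 = 21 ✓
n=23: candidate gives 79, actual b_23 = 79 ✓
n=24: candidate gives 86, actual b_24 = 86 ✓
n=25: candidate gives 52, actual b_25 = 52 ✓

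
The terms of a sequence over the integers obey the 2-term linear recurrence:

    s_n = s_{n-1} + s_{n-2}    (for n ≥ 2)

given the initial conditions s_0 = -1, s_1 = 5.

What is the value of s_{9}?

s_2 = 1·5 + 1·-1 = 4
s_3 = 1·4 + 1·5 = 9
s_4 = 1·9 + 1·4 = 13
s_5 = 1·13 + 1·9 = 22
s_6 = 1·22 + 1·13 = 35
s_7 = 1·35 + 1·22 = 57
s_8 = 1·57 + 1·35 = 92
s_9 = 1·92 + 1·57 = 149

149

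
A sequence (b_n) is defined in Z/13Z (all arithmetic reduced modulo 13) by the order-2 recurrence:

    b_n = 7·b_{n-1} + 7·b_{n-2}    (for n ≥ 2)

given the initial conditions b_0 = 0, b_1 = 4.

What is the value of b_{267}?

3

b_2 = 7·4 + 7·0 = 2
b_3 = 7·2 + 7·4 = 3
b_4 = 7·3 + 7·2 = 9
b_5 = 7·9 + 7·3 = 6
b_6 = 7·6 + 7·9 = 1
b_7 = 7·1 + 7·6 = 10
b_8 = 7·10 + 7·1 = 12
b_9 = 7·12 + 7·10 = 11
b_10 = 7·11 + 7·12 = 5
b_11 = 7·5 + 7·11 = 8
b_12 = 7·8 + 7·5 = 0
b_13 = 7·0 + 7·8 = 4
(b_12, b_13) = (0, 4) = (b_0, b_1), so the sequence has period 12.
267 ≡ 3 (mod 12), hence b_267 = b_3 = 3.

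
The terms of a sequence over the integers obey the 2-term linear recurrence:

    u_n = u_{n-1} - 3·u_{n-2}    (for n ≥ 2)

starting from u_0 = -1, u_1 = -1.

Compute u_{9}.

u_2 = 1·-1 + -3·-1 = 2
u_3 = 1·2 + -3·-1 = 5
u_4 = 1·5 + -3·2 = -1
u_5 = 1·-1 + -3·5 = -16
u_6 = 1·-16 + -3·-1 = -13
u_7 = 1·-13 + -3·-16 = 35
u_8 = 1·35 + -3·-13 = 74
u_9 = 1·74 + -3·35 = -31

-31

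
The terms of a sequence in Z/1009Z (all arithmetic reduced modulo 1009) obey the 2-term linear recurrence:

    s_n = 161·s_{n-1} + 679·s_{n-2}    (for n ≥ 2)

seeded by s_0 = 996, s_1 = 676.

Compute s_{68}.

981

s_2 = 161·676 + 679·996 = 118
s_3 = 161·118 + 679·676 = 745
s_4 = 161·745 + 679·118 = 285
s_5 = 161·285 + 679·745 = 826
s_6 = 161·826 + 679·285 = 594
s_7 = 161·594 + 679·826 = 638
s_8 = 161·638 + 679·594 = 535
s_9 = 161·535 + 679·638 = 711
s_10 = 161·711 + 679·535 = 479
s_11 = 161·479 + 679·711 = 902
s_12 = 161·902 + 679·479 = 269
s_13 = 161·269 + 679·902 = 926
s_14 = 161·926 + 679·269 = 785
s_15 = 161·785 + 679·926 = 407
s_16 = 161·407 + 679·785 = 205
s_17 = 161·205 + 679·407 = 604
s_18 = 161·604 + 679·205 = 333
s_19 = 161·333 + 679·604 = 598
s_20 = 161·598 + 679·333 = 514
s_21 = 161·514 + 679·598 = 440
s_22 = 161·440 + 679·514 = 102
s_23 = 161·102 + 679·440 = 374
s_24 = 161·374 + 679·102 = 320
s_25 = 161·320 + 679·374 = 748
s_26 = 161·748 + 679·320 = 702
s_27 = 161·702 + 679·748 = 379
s_28 = 161·379 + 679·702 = 889
s_29 = 161·889 + 679·379 = 906
s_30 = 161·906 + 679·889 = 819
s_31 = 161·819 + 679·906 = 373
s_32 = 161·373 + 679·819 = 664
s_33 = 161·664 + 679·373 = 967
s_34 = 161·967 + 679·664 = 134
s_35 = 161·134 + 679·967 = 119
s_36 = 161·119 + 679·134 = 164
s_37 = 161·164 + 679·119 = 251
s_38 = 161·251 + 679·164 = 417
s_39 = 161·417 + 679·251 = 451
s_40 = 161·451 + 679·417 = 586
s_41 = 161·586 + 679·451 = 2
s_42 = 161·2 + 679·586 = 670
s_43 = 161·670 + 679·2 = 256
s_44 = 161·256 + 679·670 = 727
s_45 = 161·727 + 679·256 = 279
s_46 = 161·279 + 679·727 = 755
s_47 = 161·755 + 679·279 = 224
s_48 = 161·224 + 679·755 = 822
s_49 = 161·822 + 679·224 = 909
s_50 = 161·909 + 679·822 = 205
s_51 = 161·205 + 679·909 = 420
s_52 = 161·420 + 679·205 = 979
s_53 = 161·979 + 679·420 = 857
s_54 = 161·857 + 679·979 = 563
s_55 = 161·563 + 679·857 = 552
s_56 = 161·552 + 679·563 = 955
s_57 = 161·955 + 679·552 = 856
s_58 = 161·856 + 679·955 = 250
s_59 = 161·250 + 679·856 = 939
s_60 = 161·939 + 679·250 = 67
s_61 = 161·67 + 679·939 = 590
s_62 = 161·590 + 679·67 = 232
s_63 = 161·232 + 679·590 = 56
s_64 = 161·56 + 679·232 = 59
s_65 = 161·59 + 679·56 = 100
s_66 = 161·100 + 679·59 = 666
s_67 = 161·666 + 679·100 = 569
s_68 = 161·569 + 679·666 = 981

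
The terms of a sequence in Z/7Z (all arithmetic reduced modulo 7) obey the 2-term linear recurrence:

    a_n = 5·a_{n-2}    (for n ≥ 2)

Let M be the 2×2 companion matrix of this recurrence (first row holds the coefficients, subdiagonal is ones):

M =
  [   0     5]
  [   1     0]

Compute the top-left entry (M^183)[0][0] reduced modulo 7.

(M^183)[0][0] is the top entry after applying M 183 times to the unit state (1, 0). Equivalently it is h_{184} for the auxiliary sequence (h_n) obeying the same recurrence with h_1 = 1 and h_i = 0 for 0 ≤ i < 1:
h_2 = 0·1 + 5·0 = 0
h_3 = 0·0 + 5·1 = 5
h_4 = 0·5 + 5·0 = 0
h_5 = 0·0 + 5·5 = 4
h_6 = 0·4 + 5·0 = 0
h_7 = 0·0 + 5·4 = 6
h_8 = 0·6 + 5·0 = 0
h_9 = 0·0 + 5·6 = 2
h_10 = 0·2 + 5·0 = 0
h_11 = 0·0 + 5·2 = 3
h_12 = 0·3 + 5·0 = 0
h_13 = 0·0 + 5·3 = 1
(h_12, h_13) = (0, 1) = (h_0, h_1), so the sequence has period 12.
184 ≡ 4 (mod 12), hence h_184 = h_4 = 0.

0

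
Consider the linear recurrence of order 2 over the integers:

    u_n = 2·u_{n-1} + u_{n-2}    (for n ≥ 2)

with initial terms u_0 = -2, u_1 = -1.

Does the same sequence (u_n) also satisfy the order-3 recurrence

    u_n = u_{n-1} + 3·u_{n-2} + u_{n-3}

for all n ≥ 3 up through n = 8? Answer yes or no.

Terms u_0..u_8: -2, -1, -4, -9, -22, -53, -128, -309, -746
n=3: candidate gives -9, actual u_3 = -9 ✓
n=4: candidate gives -22, actual u_4 = -22 ✓
n=5: candidate gives -53, actual u_5 = -53 ✓
n=6: candidate gives -128, actual u_6 = -128 ✓
n=7: candidate gives -309, actual u_7 = -309 ✓
n=8: candidate gives -746, actual u_8 = -746 ✓

yes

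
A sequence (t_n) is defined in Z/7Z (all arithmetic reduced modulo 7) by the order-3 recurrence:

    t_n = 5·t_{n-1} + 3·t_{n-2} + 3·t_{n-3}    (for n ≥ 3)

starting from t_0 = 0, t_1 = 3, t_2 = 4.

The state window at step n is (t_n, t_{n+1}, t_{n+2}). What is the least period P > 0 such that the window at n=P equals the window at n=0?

n=0: window = (0, 3, 4)
n=1: window = (3, 4, 1)
n=2: window = (4, 1, 5)
n=3: window = (1, 5, 5)
n=4: window = (5, 5, 1)
n=5: window = (5, 1, 0)
n=6: window = (1, 0, 4)
n=7: window = (0, 4, 2)
n=8: window = (4, 2, 1)
n=9: window = (2, 1, 2)
n=10: window = (1, 2, 5)
n=11: window = (2, 5, 6)
n=12: window = (5, 6, 2)
n=13: window = (6, 2, 1)
n=14: window = (2, 1, 1)
n=15: window = (1, 1, 0)
n=16: window = (1, 0, 6)
n=17: window = (0, 6, 5)
n=18: window = (6, 5, 1)
n=19: window = (5, 1, 3)
n=20: window = (1, 3, 5)
n=21: window = (3, 5, 2)
n=22: window = (5, 2, 6)
n=23: window = (2, 6, 2)
n=24: window = (6, 2, 6)
n=25: window = (2, 6, 5)
n=26: window = (6, 5, 0)
n=27: window = (5, 0, 5)
n=28: window = (0, 5, 5)
n=29: window = (5, 5, 5)
n=30: window = (5, 5, 6)
n=31: window = (5, 6, 4)
n=32: window = (6, 4, 4)
n=33: window = (4, 4, 1)
n=34: window = (4, 1, 1)
n=35: window = (1, 1, 6)
n=36: window = (1, 6, 1)
n=37: window = (6, 1, 5)
n=38: window = (1, 5, 4)
n=39: window = (5, 4, 3)
n=40: window = (4, 3, 0)
…
n=46: window = (0, 1, 0)
n=47: window = (1, 0, 3)
n=48: window = (0, 3, 4)
window at n=48 equals window at n=0 → period = 48

48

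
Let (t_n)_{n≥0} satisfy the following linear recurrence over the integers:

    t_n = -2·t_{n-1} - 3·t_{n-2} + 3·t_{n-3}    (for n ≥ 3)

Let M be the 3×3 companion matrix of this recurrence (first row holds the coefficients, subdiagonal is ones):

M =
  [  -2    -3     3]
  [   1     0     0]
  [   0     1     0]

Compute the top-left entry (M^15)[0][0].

(M^15)[0][0] is the top entry after applying M 15 times to the unit state (1, 0, 0). Equivalently it is h_{17} for the auxiliary sequence (h_n) obeying the same recurrence with h_2 = 1 and h_i = 0 for 0 ≤ i < 2:
h_3 = -2·1 + -3·0 + 3·0 = -2
h_4 = -2·-2 + -3·1 + 3·0 = 1
h_5 = -2·1 + -3·-2 + 3·1 = 7
h_6 = -2·7 + -3·1 + 3·-2 = -23
h_7 = -2·-23 + -3·7 + 3·1 = 28
h_8 = -2·28 + -3·-23 + 3·7 = 34
h_9 = -2·34 + -3·28 + 3·-23 = -221
h_10 = -2·-221 + -3·34 + 3·28 = 424
h_11 = -2·424 + -3·-221 + 3·34 = -83
h_12 = -2·-83 + -3·424 + 3·-221 = -1769
h_13 = -2·-1769 + -3·-83 + 3·424 = 5059
h_14 = -2·5059 + -3·-1769 + 3·-83 = -5060
h_15 = -2·-5060 + -3·5059 + 3·-1769 = -10364
h_16 = -2·-10364 + -3·-5060 + 3·5059 = 51085
h_17 = -2·51085 + -3·-10364 + 3·-5060 = -86258

-86258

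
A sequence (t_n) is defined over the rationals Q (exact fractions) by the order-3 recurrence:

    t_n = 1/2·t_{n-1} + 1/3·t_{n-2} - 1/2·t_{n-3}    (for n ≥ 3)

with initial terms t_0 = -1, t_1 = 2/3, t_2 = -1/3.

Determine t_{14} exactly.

-48707/4478976

t_3 = 1/2·-1/3 + 1/3·2/3 + -1/2·-1 = 5/9
t_4 = 1/2·5/9 + 1/3·-1/3 + -1/2·2/3 = -1/6
t_5 = 1/2·-1/6 + 1/3·5/9 + -1/2·-1/3 = 29/108
t_6 = 1/2·29/108 + 1/3·-1/6 + -1/2·5/9 = -43/216
t_7 = 1/2·-43/216 + 1/3·29/108 + -1/2·-1/6 = 95/1296
t_8 = 1/2·95/1296 + 1/3·-43/216 + -1/2·29/108 = -425/2592
t_9 = 1/2·-425/2592 + 1/3·95/1296 + -1/2·-43/216 = 653/15552
t_10 = 1/2·653/15552 + 1/3·-425/2592 + -1/2·95/1296 = -9/128
t_11 = 1/2·-9/128 + 1/3·653/15552 + -1/2·-425/2592 = 11351/186624
t_12 = 1/2·11351/186624 + 1/3·-9/128 + -1/2·653/15552 = -5233/373248
t_13 = 1/2·-5233/373248 + 1/3·11351/186624 + -1/2·-9/128 = 108437/2239488
t_14 = 1/2·108437/2239488 + 1/3·-5233/373248 + -1/2·11351/186624 = -48707/4478976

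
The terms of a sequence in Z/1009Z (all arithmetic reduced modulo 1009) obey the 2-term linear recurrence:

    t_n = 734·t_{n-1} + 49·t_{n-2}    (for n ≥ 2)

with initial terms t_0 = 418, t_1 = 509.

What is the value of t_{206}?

t_2 = 734·509 + 49·418 = 578
t_3 = 734·578 + 49·509 = 188
t_4 = 734·188 + 49·578 = 838
t_5 = 734·838 + 49·188 = 742
t_6 = 734·742 + 49·838 = 470
t_7 = 734·470 + 49·742 = 945
Continuing the recurrence:
  t_8 = 270;  t_9 = 307;  t_10 = 444;  t_11 = 906;  t_12 = 640;  t_13 = 573
  t_14 = 919;  t_15 = 359;  t_16 = 792;  t_17 = 582;  t_18 = 847;  t_19 = 420
  t_20 = 669;  t_21 = 63;  t_22 = 321;  t_23 = 577;  t_24 = 332;  t_25 = 540
  t_26 = 956;  t_27 = 675;  t_28 = 461;  t_29 = 137;  t_30 = 49;  t_31 = 301
  t_32 = 346;  t_33 = 319;  t_34 = 868;  t_35 = 929;  t_36 = 965;  t_37 = 108
  t_38 = 432;  t_39 = 509;  t_40 = 255;  t_41 = 221;  t_42 = 152;  t_43 = 308
  t_44 = 441;  t_45 = 771;  t_46 = 285;  t_47 = 773;  t_48 = 163;  t_49 = 115
  t_50 = 578;  t_51 = 53;  t_52 = 630;  t_53 = 877;  t_54 = 576;  t_55 = 608
  t_56 = 266;  t_57 = 29;  t_58 = 14;  t_59 = 598;  t_60 = 703;  t_61 = 444
  t_62 = 130;  t_63 = 132;  t_64 = 340;  t_65 = 751;  t_66 = 836;  t_67 = 627
  t_68 = 718;  t_69 = 767;  t_70 = 832;  t_71 = 493;  t_72 = 39;  t_73 = 315
  t_74 = 42;  t_75 = 858;  t_76 = 196;  t_77 = 250;  t_78 = 385;  t_79 = 212
  t_80 = 925;  t_81 = 191;  t_82 = 872;  t_83 = 620;  t_84 = 371;  t_85 = 1003
  t_86 = 658;  t_87 = 376;  t_88 = 481;  t_89 = 166;  t_90 = 117;  t_91 = 175
  t_92 = 995;  t_93 = 317;  t_94 = 931;  t_95 = 659;  t_96 = 609;  t_97 = 22
  t_98 = 584;  t_99 = 909;  t_100 = 621;  t_101 = 900;  t_102 = 873;  t_103 = 780
  t_104 = 816;  t_105 = 485;  t_106 = 446;  t_107 = 1006;  t_108 = 481;  t_109 = 766
  t_110 = 593;  t_111 = 584;  t_112 = 636;  t_113 = 21;  t_114 = 164;  t_115 = 325
  t_116 = 390;  t_117 = 494;  t_118 = 304;  t_119 = 137;  t_120 = 428;  t_121 = 3
  t_122 = 976;  t_123 = 141;  t_124 = 977;  t_125 = 574;  t_126 = 4;  t_127 = 792
  t_128 = 340;  t_129 = 803;  t_130 = 662;  t_131 = 575;  t_132 = 438;  t_133 = 553
  t_134 = 557;  t_135 = 47;  t_136 = 242;  t_137 = 329;  t_138 = 85;  t_139 = 818
  t_140 = 186;  t_141 = 31;  t_142 = 589;  t_143 = 984;  t_144 = 421;  t_145 = 44
  t_146 = 457;  t_147 = 588;  t_148 = 944;  t_149 = 273;  t_150 = 442;  t_151 = 799
  t_152 = 706;  t_153 = 387;  t_154 = 817;  t_155 = 124;  t_156 = 888;  t_157 = 0
  t_158 = 125;  t_159 = 940;  t_160 = 884;  t_161 = 724;  t_162 = 611;  t_163 = 639
  t_164 = 519;  t_165 = 585;  t_166 = 771;  t_167 = 278;  t_168 = 680;  t_169 = 170
  t_170 = 696;  t_171 = 568;  t_172 = 1002;  t_173 = 496;  t_174 = 481;  t_175 = 1001
  t_176 = 544;  t_177 = 349;  t_178 = 302;  t_179 = 645;  t_180 = 881;  t_181 = 211
  t_182 = 279;  t_183 = 208;  t_184 = 867;  t_185 = 810;  t_186 = 344;  t_187 = 585
  t_188 = 268;  t_189 = 370;  t_190 = 174;  t_191 = 550;  t_192 = 554;  t_193 = 725
  t_194 = 310;  t_195 = 725;  t_196 = 462;  t_197 = 294;  t_198 = 310;  t_199 = 795
  t_200 = 383;  t_201 = 224;  t_202 = 554;  t_203 = 895;  t_204 = 983
t_205 = 734·983 + 49·895 = 555
t_206 = 734·555 + 49·983 = 478

478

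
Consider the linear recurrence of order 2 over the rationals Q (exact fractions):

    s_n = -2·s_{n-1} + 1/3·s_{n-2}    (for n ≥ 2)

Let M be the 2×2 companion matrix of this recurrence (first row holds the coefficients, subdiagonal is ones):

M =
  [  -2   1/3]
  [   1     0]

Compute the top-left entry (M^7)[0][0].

(M^7)[0][0] is the top entry after applying M 7 times to the unit state (1, 0). Equivalently it is h_{8} for the auxiliary sequence (h_n) obeying the same recurrence with h_1 = 1 and h_i = 0 for 0 ≤ i < 1:
h_2 = -2·1 + 1/3·0 = -2
h_3 = -2·-2 + 1/3·1 = 13/3
h_4 = -2·13/3 + 1/3·-2 = -28/3
h_5 = -2·-28/3 + 1/3·13/3 = 181/9
h_6 = -2·181/9 + 1/3·-28/3 = -130/3
h_7 = -2·-130/3 + 1/3·181/9 = 2521/27
h_8 = -2·2521/27 + 1/3·-130/3 = -5432/27

-5432/27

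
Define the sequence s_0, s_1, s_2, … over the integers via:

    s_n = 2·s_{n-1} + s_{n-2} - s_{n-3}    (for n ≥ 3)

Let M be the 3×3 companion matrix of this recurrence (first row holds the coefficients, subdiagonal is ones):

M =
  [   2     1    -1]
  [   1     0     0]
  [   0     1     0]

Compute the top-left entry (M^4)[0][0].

25

(M^4)[0][0] is the top entry after applying M 4 times to the unit state (1, 0, 0). Equivalently it is h_{6} for the auxiliary sequence (h_n) obeying the same recurrence with h_2 = 1 and h_i = 0 for 0 ≤ i < 2:
h_3 = 2·1 + 1·0 + -1·0 = 2
h_4 = 2·2 + 1·1 + -1·0 = 5
h_5 = 2·5 + 1·2 + -1·1 = 11
h_6 = 2·11 + 1·5 + -1·2 = 25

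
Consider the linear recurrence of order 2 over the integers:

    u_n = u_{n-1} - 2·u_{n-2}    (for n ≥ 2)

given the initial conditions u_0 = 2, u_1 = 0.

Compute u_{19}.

u_2 = 1·0 + -2·2 = -4
u_3 = 1·-4 + -2·0 = -4
u_4 = 1·-4 + -2·-4 = 4
u_5 = 1·4 + -2·-4 = 12
u_6 = 1·12 + -2·4 = 4
u_7 = 1·4 + -2·12 = -20
u_8 = 1·-20 + -2·4 = -28
u_9 = 1·-28 + -2·-20 = 12
u_10 = 1·12 + -2·-28 = 68
u_11 = 1·68 + -2·12 = 44
u_12 = 1·44 + -2·68 = -92
u_13 = 1·-92 + -2·44 = -180
u_14 = 1·-180 + -2·-92 = 4
u_15 = 1·4 + -2·-180 = 364
u_16 = 1·364 + -2·4 = 356
u_17 = 1·356 + -2·364 = -372
u_18 = 1·-372 + -2·356 = -1084
u_19 = 1·-1084 + -2·-372 = -340

-340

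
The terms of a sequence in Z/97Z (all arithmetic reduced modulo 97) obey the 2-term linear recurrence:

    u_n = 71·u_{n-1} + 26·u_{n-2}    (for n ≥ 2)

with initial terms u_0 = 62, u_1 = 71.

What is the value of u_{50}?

38

u_2 = 71·71 + 26·62 = 57
u_3 = 71·57 + 26·71 = 73
u_4 = 71·73 + 26·57 = 69
u_5 = 71·69 + 26·73 = 7
u_6 = 71·7 + 26·69 = 60
u_7 = 71·60 + 26·7 = 77
u_8 = 71·77 + 26·60 = 43
u_9 = 71·43 + 26·77 = 11
u_10 = 71·11 + 26·43 = 56
u_11 = 71·56 + 26·11 = 91
u_12 = 71·91 + 26·56 = 60
u_13 = 71·60 + 26·91 = 30
u_14 = 71·30 + 26·60 = 4
u_15 = 71·4 + 26·30 = 94
u_16 = 71·94 + 26·4 = 85
u_17 = 71·85 + 26·94 = 40
u_18 = 71·40 + 26·85 = 6
u_19 = 71·6 + 26·40 = 11
u_20 = 71·11 + 26·6 = 64
u_21 = 71·64 + 26·11 = 77
u_22 = 71·77 + 26·64 = 50
u_23 = 71·50 + 26·77 = 23
u_24 = 71·23 + 26·50 = 23
u_25 = 71·23 + 26·23 = 0
u_26 = 71·0 + 26·23 = 16
u_27 = 71·16 + 26·0 = 69
u_28 = 71·69 + 26·16 = 77
u_29 = 71·77 + 26·69 = 83
u_30 = 71·83 + 26·77 = 38
u_31 = 71·38 + 26·83 = 6
u_32 = 71·6 + 26·38 = 56
u_33 = 71·56 + 26·6 = 58
u_34 = 71·58 + 26·56 = 45
u_35 = 71·45 + 26·58 = 47
u_36 = 71·47 + 26·45 = 45
u_37 = 71·45 + 26·47 = 52
u_38 = 71·52 + 26·45 = 12
u_39 = 71·12 + 26·52 = 70
u_40 = 71·70 + 26·12 = 44
u_41 = 71·44 + 26·70 = 94
u_42 = 71·94 + 26·44 = 58
u_43 = 71·58 + 26·94 = 63
u_44 = 71·63 + 26·58 = 64
u_45 = 71·64 + 26·63 = 71
u_46 = 71·71 + 26·64 = 12
u_47 = 71·12 + 26·71 = 79
u_48 = 71·79 + 26·12 = 4
u_49 = 71·4 + 26·79 = 10
u_50 = 71·10 + 26·4 = 38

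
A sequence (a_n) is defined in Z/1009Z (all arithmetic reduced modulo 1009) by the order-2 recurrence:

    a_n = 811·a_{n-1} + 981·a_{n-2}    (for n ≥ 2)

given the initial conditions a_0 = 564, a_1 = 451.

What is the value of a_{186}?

346

a_2 = 811·451 + 981·564 = 855
a_3 = 811·855 + 981·451 = 711
a_4 = 811·711 + 981·855 = 758
a_5 = 811·758 + 981·711 = 529
a_6 = 811·529 + 981·758 = 159
a_7 = 811·159 + 981·529 = 120
Continuing the recurrence:
  a_8 = 40;  a_9 = 828;  a_10 = 412;  a_11 = 176;  a_12 = 30;  a_13 = 231
  a_14 = 845;  a_15 = 779;  a_16 = 691;  a_17 = 792;  a_18 = 411;  a_19 = 373
  a_20 = 403;  a_21 = 572;  a_22 = 576;  a_23 = 97;  a_24 = 990;  a_25 = 37
  a_26 = 269;  a_27 = 188;  a_28 = 649;  a_29 = 431;  a_30 = 417;  a_31 = 212
  a_32 = 834;  a_33 = 462;  a_34 = 198;  a_35 = 328;  a_36 = 142;  a_37 = 33
  a_38 = 589;  a_39 = 507;  a_40 = 166;  a_41 = 359;  a_42 = 954;  a_43 = 838
  a_44 = 83;  a_45 = 462;  a_46 = 37;  a_47 = 927;  a_48 = 65;  a_49 = 525
  a_50 = 175;  a_51 = 91;  a_52 = 289;  a_53 = 770;  a_54 = 888;  a_55 = 380
  a_56 = 796;  a_57 = 255;  a_58 = 879;  a_59 = 438;  a_60 = 663;  a_61 = 749
  a_62 = 628;  a_63 = 989;  a_64 = 502;  a_65 = 46;  a_66 = 43;  a_67 = 288
  a_68 = 294;  a_69 = 318;  a_70 = 443;  a_71 = 246;  a_72 = 437;  a_73 = 423
  a_74 = 874;  a_75 = 760;  a_76 = 614;  a_77 = 426;  a_78 = 369;  a_79 = 775
  a_80 = 685;  a_81 = 74;  a_82 = 474;  a_83 = 940;  a_84 = 390;  a_85 = 387
  a_86 = 237;  a_87 = 760;  a_88 = 288;  a_89 = 398;  a_90 = 915;  a_91 = 405
  a_92 = 135;  a_93 = 272;  a_94 = 886;  a_95 = 594;  a_96 = 858;  a_97 = 149
  a_98 = 960;  a_99 = 485;  a_100 = 188;  a_101 = 655;  a_102 = 252;  a_103 = 376
  a_104 = 225;  a_105 = 417;  a_106 = 935;  a_107 = 958;  a_108 = 62;  a_109 = 251
  a_110 = 25;  a_111 = 130;  a_112 = 803;  a_113 = 824;  a_114 = 20;  a_115 = 211
  a_116 = 40;  a_117 = 298;  a_118 = 416;  a_119 = 98;  a_120 = 227;  a_121 = 742
  a_122 = 96;  a_123 = 576;  a_124 = 308;  a_125 = 581;  a_126 = 445;  a_127 = 558
  a_128 = 154;  a_129 = 298;  a_130 = 251;  a_131 = 480;  a_132 = 850;  a_133 = 889
  a_134 = 969;  a_135 = 181;  a_136 = 597;  a_137 = 833;  a_138 = 979;  a_139 = 778
  a_140 = 164;  a_141 = 230;  a_142 = 318;  a_143 = 217;  a_144 = 598;  a_145 = 636
  a_146 = 606;  a_147 = 437;  a_148 = 433;  a_149 = 912;  a_150 = 19;  a_151 = 972
  a_152 = 740;  a_153 = 821;  a_154 = 360;  a_155 = 578;  a_156 = 592;  a_157 = 797
  a_158 = 175;  a_159 = 547;  a_160 = 811;  a_161 = 681;  a_162 = 867;  a_163 = 976
  a_164 = 420;  a_165 = 502;  a_166 = 843;  a_167 = 650;  a_168 = 55;  a_169 = 171
  a_170 = 926;  a_171 = 547;  a_172 = 972;  a_173 = 82;  a_174 = 944;  a_175 = 484
  a_176 = 834;  a_177 = 918;  a_178 = 720;  a_179 = 239;  a_180 = 121;  a_181 = 629
  a_182 = 213;  a_183 = 754;  a_184 = 130
a_185 = 811·130 + 981·754 = 571
a_186 = 811·571 + 981·130 = 346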